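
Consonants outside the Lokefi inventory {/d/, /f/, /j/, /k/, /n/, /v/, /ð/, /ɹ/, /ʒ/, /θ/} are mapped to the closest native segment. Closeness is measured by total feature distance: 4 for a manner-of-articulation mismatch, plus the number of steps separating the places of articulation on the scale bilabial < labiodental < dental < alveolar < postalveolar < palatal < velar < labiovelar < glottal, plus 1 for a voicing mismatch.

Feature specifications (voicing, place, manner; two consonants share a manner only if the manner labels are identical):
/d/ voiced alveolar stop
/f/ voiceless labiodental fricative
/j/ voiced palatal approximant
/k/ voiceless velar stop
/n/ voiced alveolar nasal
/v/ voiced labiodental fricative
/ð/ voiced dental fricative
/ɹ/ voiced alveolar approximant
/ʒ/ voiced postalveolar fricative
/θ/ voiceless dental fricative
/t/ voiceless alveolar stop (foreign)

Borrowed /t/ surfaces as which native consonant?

/d/ is closest: same manner (stop), place distance 0 (alveolar→alveolar), voicing differs (+1); total 1. Next closest is /k/ at distance 3.

d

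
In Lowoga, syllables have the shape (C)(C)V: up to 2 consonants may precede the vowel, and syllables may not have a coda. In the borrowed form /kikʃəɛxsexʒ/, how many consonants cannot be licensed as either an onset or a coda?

2

The consonants /x/, /ʒ/ cannot be parsed into a legal (C)(C)V syllable (no codas are permitted; onsets may contain at most 2 consonants).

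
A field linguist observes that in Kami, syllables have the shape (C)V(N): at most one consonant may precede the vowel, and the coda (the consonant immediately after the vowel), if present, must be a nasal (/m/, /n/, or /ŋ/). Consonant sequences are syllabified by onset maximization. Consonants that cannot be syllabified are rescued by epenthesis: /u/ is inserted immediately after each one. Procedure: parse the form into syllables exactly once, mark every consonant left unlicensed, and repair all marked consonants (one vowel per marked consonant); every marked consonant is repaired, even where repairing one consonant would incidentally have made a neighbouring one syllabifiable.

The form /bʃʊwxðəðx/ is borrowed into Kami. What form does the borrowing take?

Syllabifying with onset maximization leaves /b/, /w/, /x/, /ð/, /x/ stranded (only a nasal (/m/, /n/, or /ŋ/) is licensed in coda position; onsets are limited to one consonant).
Inserting the epenthetic vowel yields /b/ → /bu/, /w/ → /wu/, /x/ → /xu/, /ð/ → /ðu/, /x/ → /xu/.

buʃʊwuxuðəðuxu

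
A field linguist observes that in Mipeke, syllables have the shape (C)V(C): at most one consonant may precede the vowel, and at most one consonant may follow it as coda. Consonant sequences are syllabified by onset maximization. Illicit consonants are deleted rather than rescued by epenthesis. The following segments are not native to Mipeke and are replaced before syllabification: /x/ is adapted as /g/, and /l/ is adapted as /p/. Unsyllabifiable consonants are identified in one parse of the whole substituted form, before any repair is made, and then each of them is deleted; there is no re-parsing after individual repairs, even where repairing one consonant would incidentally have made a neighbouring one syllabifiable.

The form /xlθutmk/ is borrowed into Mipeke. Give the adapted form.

θut

Substitution: /x/ → /g/, /l/ → /p/, giving /gpθutmk/.
Syllabifying with onset maximization leaves /g/, /p/, /m/, /k/ stranded (at most one coda consonant is licensed; onsets are limited to one consonant).
Deletion applies to /g/, /p/, /m/, /k/.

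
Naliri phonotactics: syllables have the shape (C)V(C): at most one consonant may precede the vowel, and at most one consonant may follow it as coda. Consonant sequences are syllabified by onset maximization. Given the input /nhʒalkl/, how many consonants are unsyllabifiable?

4

Syllabifying with onset maximization leaves /n/, /h/, /k/, /l/ stranded (at most one coda consonant is licensed; onsets are limited to one consonant).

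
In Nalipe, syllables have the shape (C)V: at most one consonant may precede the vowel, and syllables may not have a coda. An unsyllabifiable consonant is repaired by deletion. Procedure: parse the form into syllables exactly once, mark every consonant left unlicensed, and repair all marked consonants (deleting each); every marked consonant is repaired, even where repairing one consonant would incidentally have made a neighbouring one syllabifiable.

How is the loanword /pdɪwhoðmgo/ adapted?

dɪhogo

Syllabifying with onset maximization leaves /p/, /w/, /ð/, /m/ stranded (no codas are permitted; onsets are limited to one consonant).
Deleting the stranded consonants removes /p/, /w/, /ð/, /m/.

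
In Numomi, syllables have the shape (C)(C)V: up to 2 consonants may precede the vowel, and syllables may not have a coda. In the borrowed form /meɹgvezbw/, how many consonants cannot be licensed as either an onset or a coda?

4

The consonants /ɹ/, /z/, /b/, /w/ cannot be parsed into a legal (C)(C)V syllable (no codas are permitted; onsets may contain at most 2 consonants).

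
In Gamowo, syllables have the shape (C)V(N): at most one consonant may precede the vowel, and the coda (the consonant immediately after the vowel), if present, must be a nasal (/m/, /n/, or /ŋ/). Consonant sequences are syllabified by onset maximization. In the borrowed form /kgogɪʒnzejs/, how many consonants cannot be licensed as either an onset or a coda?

5

Under (C)V(N), the unsyllabifiable consonants are /k/, /ʒ/, /n/, /j/, /s/ (only a nasal (/m/, /n/, or /ŋ/) is licensed in coda position; onsets are limited to one consonant).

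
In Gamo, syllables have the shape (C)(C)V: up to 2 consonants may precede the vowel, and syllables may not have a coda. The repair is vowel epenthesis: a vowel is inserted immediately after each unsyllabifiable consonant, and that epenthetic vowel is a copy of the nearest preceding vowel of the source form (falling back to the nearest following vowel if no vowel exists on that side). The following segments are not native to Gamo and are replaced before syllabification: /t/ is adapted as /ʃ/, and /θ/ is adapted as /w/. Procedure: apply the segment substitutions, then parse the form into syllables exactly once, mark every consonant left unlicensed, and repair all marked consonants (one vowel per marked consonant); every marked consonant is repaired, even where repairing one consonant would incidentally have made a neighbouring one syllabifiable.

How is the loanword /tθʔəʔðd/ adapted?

Substitution: /t/ → /ʃ/, /θ/ → /w/, giving /ʃwʔəʔðd/.
Syllabifying with onset maximization leaves /ʃ/, /ʔ/, /ð/, /d/ stranded (no codas are permitted; onsets may contain at most 2 consonants).
Inserting the epenthetic vowel yields /ʃ/ → /ʃə/, /ʔ/ → /ʔə/, /ð/ → /ðə/, /d/ → /də/.

ʃəwʔəʔəðədə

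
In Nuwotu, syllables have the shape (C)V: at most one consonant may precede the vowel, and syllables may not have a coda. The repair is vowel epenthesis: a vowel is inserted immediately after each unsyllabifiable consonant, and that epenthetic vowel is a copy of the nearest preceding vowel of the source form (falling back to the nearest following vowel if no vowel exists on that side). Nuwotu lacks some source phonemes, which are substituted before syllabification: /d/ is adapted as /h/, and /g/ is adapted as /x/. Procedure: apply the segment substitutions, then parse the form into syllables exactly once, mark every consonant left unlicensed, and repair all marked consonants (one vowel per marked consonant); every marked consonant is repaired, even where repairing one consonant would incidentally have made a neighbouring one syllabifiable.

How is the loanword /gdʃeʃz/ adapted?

Substitution: /g/ → /x/, /d/ → /h/, giving /xhʃeʃz/.
The consonants /x/, /h/, /ʃ/, /z/ cannot be parsed into a legal (C)V syllable (no codas are permitted; onsets are limited to one consonant).
Inserting the epenthetic vowel yields /x/ → /xe/, /h/ → /he/, /ʃ/ → /ʃe/, /z/ → /ze/.

xeheʃeʃeze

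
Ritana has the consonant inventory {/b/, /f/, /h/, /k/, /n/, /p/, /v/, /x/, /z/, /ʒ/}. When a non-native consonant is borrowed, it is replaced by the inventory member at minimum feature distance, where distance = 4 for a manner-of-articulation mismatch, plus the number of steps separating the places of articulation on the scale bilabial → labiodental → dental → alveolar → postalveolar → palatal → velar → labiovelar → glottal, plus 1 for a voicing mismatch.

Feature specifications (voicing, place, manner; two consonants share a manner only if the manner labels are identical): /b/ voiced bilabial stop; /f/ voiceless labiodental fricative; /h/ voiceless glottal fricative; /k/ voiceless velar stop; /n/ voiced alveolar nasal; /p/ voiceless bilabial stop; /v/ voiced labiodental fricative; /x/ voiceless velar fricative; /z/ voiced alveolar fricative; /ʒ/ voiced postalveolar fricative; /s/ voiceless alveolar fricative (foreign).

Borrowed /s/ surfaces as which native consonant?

z

/z/ is closest: same manner (fricative), place distance 0 (alveolar→alveolar), voicing differs (+1); total 1. Next closest is /f/ at distance 2.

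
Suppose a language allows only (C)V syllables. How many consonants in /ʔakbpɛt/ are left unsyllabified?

Under (C)V, the unsyllabifiable consonants are /k/, /b/, /t/ (no codas are permitted; onsets are limited to one consonant).

3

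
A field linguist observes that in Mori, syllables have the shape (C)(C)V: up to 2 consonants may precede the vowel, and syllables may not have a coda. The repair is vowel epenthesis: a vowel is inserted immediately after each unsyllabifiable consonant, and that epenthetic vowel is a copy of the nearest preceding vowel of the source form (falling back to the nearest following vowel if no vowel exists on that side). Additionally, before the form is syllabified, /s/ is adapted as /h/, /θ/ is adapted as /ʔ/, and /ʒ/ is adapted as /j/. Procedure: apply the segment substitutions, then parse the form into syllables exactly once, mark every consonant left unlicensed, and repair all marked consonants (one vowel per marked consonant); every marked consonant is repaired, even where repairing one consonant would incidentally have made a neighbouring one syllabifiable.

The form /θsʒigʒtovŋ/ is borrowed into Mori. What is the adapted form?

ʔihjigijtovoŋo

Substitution: /θ/ → /ʔ/, /s/ → /h/, /ʒ/ → /j/, giving /ʔhjigjtovŋ/.
Under (C)(C)V, the unsyllabifiable consonants are /ʔ/, /g/, /v/, /ŋ/ (no codas are permitted; onsets may contain at most 2 consonants).
Epenthesis after each stranded consonant: /ʔ/ → /ʔi/, /g/ → /gi/, /v/ → /vo/, /ŋ/ → /ŋo/.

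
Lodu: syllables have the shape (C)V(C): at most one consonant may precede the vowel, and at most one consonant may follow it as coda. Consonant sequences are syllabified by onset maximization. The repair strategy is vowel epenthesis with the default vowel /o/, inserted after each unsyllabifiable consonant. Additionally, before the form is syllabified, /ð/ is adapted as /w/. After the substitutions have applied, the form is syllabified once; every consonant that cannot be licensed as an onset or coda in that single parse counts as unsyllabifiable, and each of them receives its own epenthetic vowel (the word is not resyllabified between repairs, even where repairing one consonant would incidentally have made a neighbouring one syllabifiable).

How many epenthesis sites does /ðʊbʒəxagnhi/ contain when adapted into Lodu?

After substitution the input is /wʊbʒəxagnhi/.
The unsyllabifiable consonants are /n/; each receives one epenthetic vowel.

1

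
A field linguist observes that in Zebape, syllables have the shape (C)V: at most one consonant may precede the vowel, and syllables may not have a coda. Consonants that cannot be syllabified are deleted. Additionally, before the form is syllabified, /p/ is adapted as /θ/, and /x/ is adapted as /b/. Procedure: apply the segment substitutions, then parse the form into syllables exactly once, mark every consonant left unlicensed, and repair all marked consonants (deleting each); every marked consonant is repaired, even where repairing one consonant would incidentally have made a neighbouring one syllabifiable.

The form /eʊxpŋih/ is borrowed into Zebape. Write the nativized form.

eʊŋi

Substitution: /x/ → /b/, /p/ → /θ/, giving /eʊbθŋih/.
Under (C)V, the unsyllabifiable consonants are /b/, /θ/, /h/ (no codas are permitted; onsets are limited to one consonant).
Deletion applies to /b/, /θ/, /h/.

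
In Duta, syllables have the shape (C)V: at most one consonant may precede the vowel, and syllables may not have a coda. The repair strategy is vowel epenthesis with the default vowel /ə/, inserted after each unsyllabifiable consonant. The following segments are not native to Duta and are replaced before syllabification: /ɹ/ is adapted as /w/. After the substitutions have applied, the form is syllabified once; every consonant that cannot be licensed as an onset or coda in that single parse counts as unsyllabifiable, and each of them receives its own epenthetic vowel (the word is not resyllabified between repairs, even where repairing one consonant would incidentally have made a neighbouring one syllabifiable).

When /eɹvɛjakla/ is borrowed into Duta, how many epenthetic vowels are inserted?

2

After substitution the input is /ewvɛjakla/.
The unsyllabifiable consonants are /w/, /k/; each receives one epenthetic vowel.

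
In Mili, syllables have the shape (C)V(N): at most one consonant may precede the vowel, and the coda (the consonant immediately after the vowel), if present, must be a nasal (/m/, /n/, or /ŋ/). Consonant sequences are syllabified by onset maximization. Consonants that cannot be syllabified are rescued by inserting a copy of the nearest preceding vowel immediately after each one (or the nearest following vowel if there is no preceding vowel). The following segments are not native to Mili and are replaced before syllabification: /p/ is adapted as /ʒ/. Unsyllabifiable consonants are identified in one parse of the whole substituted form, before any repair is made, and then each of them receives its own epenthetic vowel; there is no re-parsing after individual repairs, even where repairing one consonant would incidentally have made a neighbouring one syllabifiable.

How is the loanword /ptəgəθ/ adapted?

Substitution: /p/ → /ʒ/, giving /ʒtəgəθ/.
Syllabifying with onset maximization leaves /ʒ/, /θ/ stranded (only a nasal (/m/, /n/, or /ŋ/) is licensed in coda position; onsets are limited to one consonant).
Epenthesis after each stranded consonant: /ʒ/ → /ʒə/, /θ/ → /θə/.

ʒətəgəθə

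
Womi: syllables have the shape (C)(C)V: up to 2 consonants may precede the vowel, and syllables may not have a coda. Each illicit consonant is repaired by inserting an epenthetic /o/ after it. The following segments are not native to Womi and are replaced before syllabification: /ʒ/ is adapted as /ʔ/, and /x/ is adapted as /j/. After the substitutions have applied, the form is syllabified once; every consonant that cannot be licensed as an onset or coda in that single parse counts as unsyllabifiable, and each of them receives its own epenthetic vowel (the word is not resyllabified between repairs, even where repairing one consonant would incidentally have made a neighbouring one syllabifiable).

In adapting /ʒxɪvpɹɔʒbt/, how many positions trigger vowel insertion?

4

After substitution the input is /ʔjɪvpɹɔʔbt/.
The unsyllabifiable consonants are /v/, /ʔ/, /b/, /t/; each receives one epenthetic vowel.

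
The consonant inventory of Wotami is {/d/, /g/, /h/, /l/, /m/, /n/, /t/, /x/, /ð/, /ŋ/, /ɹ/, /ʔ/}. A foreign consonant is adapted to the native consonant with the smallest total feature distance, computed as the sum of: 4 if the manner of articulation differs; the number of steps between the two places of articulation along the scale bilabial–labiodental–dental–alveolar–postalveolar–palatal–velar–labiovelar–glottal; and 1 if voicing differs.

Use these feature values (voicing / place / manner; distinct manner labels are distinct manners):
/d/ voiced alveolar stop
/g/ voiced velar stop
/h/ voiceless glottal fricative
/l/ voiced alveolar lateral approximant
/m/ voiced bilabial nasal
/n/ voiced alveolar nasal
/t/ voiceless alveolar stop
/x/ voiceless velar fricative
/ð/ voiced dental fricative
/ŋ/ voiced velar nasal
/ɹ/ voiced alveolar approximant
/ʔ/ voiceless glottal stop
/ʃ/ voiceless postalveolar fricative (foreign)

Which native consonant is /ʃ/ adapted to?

x

/x/ is closest: same manner (fricative), place distance 2 (postalveolar→velar), same voicing; total 2. Next closest is /ð/ at distance 3.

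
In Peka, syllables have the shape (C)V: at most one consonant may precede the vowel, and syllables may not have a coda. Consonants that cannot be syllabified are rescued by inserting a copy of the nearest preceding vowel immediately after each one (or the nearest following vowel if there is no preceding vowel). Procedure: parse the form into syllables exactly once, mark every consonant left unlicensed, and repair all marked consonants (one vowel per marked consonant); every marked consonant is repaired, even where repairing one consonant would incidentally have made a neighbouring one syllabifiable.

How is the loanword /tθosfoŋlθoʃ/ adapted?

toθosofoŋoloθoʃo

The consonants /t/, /s/, /ŋ/, /l/, /ʃ/ cannot be parsed into a legal (C)V syllable (no codas are permitted; onsets are limited to one consonant).
Inserting the epenthetic vowel yields /t/ → /to/, /s/ → /so/, /ŋ/ → /ŋo/, /l/ → /lo/, /ʃ/ → /ʃo/.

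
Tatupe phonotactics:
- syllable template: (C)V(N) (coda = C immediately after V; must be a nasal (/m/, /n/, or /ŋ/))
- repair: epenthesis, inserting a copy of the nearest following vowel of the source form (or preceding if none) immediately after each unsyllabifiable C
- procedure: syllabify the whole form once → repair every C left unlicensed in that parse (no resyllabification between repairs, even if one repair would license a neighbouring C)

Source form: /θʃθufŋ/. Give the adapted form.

The consonants /θ/, /ʃ/, /f/, /ŋ/ cannot be parsed into a legal (C)V(N) syllable (only a nasal (/m/, /n/, or /ŋ/) is licensed in coda position; onsets are limited to one consonant).
Epenthesis after each stranded consonant: /θ/ → /θu/, /ʃ/ → /ʃu/, /f/ → /fu/, /ŋ/ → /ŋu/.

θuʃuθufuŋu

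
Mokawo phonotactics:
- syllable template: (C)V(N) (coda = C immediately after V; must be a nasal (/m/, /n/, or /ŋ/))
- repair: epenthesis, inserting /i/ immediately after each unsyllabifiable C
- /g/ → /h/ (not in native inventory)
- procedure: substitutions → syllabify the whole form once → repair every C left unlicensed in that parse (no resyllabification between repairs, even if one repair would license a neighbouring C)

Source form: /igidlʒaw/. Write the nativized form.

Substitution: /g/ → /h/, giving /ihidlʒaw/.
Syllabifying with onset maximization leaves /d/, /l/, /w/ stranded (only a nasal (/m/, /n/, or /ŋ/) is licensed in coda position; onsets are limited to one consonant).
Epenthesis after each stranded consonant: /d/ → /di/, /l/ → /li/, /w/ → /wi/.

ihidiliʒawi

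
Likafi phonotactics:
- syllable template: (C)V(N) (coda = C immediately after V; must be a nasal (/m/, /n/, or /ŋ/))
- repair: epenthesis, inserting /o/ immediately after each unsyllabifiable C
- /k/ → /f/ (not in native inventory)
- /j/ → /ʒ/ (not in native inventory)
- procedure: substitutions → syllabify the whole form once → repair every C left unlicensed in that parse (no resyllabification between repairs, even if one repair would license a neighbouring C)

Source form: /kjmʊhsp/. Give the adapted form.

foʒomʊhosopo

Substitution: /k/ → /f/, /j/ → /ʒ/, giving /fʒmʊhsp/.
The consonants /f/, /ʒ/, /h/, /s/, /p/ cannot be parsed into a legal (C)V(N) syllable (only a nasal (/m/, /n/, or /ŋ/) is licensed in coda position; onsets are limited to one consonant).
Inserting the epenthetic vowel yields /f/ → /fo/, /ʒ/ → /ʒo/, /h/ → /ho/, /s/ → /so/, /p/ → /po/.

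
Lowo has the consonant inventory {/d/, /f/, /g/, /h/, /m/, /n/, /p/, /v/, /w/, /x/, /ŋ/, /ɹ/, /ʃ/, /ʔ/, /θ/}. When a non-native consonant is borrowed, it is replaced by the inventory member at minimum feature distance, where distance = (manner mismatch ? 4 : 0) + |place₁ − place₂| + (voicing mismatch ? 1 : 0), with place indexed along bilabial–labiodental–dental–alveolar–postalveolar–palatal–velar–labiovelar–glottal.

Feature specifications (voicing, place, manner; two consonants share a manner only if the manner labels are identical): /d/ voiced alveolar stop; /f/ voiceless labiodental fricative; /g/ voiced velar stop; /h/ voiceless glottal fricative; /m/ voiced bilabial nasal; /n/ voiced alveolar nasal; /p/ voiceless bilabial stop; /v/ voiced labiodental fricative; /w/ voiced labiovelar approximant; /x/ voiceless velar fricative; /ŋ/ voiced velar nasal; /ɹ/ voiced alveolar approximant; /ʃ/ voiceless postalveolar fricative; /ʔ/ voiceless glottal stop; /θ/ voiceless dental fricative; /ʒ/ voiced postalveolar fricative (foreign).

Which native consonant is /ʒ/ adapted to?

ʃ

/ʃ/ is closest: same manner (fricative), place distance 0 (postalveolar→postalveolar), voicing differs (+1); total 1. Next closest is /v/ at distance 3.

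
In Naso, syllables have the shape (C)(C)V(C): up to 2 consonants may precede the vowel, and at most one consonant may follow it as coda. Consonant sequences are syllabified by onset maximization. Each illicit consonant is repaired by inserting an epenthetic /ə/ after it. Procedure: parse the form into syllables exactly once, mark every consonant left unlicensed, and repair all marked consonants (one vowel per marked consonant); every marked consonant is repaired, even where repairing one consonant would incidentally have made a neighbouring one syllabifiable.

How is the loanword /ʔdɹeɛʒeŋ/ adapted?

ʔədɹeɛʒeŋ

Syllabifying with onset maximization leaves /ʔ/ stranded (at most one coda consonant is licensed; onsets may contain at most 2 consonants).
Inserting the epenthetic vowel yields /ʔ/ → /ʔə/.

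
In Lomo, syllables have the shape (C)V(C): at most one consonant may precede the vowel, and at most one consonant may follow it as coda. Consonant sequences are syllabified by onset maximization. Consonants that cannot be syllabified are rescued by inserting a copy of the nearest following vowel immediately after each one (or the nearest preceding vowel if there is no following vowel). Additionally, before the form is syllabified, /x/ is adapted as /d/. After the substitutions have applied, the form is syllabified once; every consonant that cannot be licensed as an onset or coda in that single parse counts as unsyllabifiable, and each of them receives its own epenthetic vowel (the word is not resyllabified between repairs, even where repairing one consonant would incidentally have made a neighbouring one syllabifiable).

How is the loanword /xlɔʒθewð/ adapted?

Substitution: /x/ → /d/, giving /dlɔʒθewð/.
Under (C)V(C), the unsyllabifiable consonants are /d/, /ð/ (at most one coda consonant is licensed; onsets are limited to one consonant).
Inserting the epenthetic vowel yields /d/ → /dɔ/, /ð/ → /ðe/.

dɔlɔʒθewðe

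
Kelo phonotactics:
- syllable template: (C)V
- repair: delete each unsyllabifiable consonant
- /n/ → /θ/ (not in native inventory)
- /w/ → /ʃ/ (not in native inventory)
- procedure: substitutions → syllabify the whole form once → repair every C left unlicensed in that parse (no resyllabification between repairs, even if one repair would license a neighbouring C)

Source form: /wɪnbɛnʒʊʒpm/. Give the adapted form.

Substitution: /w/ → /ʃ/, /n/ → /θ/, giving /ʃɪθbɛθʒʊʒpm/.
Under (C)V, the unsyllabifiable consonants are /θ/, /θ/, /ʒ/, /p/, /m/ (no codas are permitted; onsets are limited to one consonant).
Deletion applies to /θ/, /θ/, /ʒ/, /p/, /m/.

ʃɪbɛʒʊ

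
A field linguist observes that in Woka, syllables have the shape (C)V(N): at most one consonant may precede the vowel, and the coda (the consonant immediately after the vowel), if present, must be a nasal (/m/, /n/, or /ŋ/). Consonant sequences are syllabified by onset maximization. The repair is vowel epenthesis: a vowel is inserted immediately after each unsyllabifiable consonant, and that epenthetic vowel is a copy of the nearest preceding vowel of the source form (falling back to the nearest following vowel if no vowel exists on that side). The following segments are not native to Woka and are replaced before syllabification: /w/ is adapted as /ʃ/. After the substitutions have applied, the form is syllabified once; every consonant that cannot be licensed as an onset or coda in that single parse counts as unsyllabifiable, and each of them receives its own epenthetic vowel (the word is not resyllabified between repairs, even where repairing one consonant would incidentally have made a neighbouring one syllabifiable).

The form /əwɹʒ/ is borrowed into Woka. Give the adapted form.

əʃəɹəʒə

Substitution: /w/ → /ʃ/, giving /əʃɹʒ/.
The consonants /ʃ/, /ɹ/, /ʒ/ cannot be parsed into a legal (C)V(N) syllable (only a nasal (/m/, /n/, or /ŋ/) is licensed in coda position; onsets are limited to one consonant).
Inserting the epenthetic vowel yields /ʃ/ → /ʃə/, /ɹ/ → /ɹə/, /ʒ/ → /ʒə/.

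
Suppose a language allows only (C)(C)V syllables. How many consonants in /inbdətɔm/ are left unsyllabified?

The consonants /n/, /m/ cannot be parsed into a legal (C)(C)V syllable (no codas are permitted; onsets may contain at most 2 consonants).

2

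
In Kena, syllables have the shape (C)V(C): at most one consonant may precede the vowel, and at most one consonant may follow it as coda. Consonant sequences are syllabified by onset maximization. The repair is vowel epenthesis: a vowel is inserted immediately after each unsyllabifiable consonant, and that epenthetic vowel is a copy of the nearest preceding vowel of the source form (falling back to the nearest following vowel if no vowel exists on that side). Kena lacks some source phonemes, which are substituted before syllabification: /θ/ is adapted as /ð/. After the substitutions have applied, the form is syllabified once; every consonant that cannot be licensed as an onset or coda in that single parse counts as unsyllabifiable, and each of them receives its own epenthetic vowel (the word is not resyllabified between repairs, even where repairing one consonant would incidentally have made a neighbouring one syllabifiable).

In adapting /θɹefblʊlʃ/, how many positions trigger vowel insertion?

After substitution the input is /ðɹefblʊlʃ/.
The unsyllabifiable consonants are /ð/, /b/, /ʃ/; each receives one epenthetic vowel.

3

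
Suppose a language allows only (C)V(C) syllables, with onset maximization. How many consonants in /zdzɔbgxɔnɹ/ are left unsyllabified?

The consonants /z/, /d/, /g/, /ɹ/ cannot be parsed into a legal (C)V(C) syllable (at most one coda consonant is licensed; onsets are limited to one consonant).

4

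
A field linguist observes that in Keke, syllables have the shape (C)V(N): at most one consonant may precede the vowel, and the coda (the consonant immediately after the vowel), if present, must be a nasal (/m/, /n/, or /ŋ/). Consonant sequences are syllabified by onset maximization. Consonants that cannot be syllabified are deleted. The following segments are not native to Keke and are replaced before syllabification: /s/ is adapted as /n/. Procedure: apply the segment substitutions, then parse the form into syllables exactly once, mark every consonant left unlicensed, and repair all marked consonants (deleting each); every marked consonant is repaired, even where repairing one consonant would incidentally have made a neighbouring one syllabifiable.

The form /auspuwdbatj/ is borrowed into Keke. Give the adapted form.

aunpuba

Substitution: /s/ → /n/, giving /aunpuwdbatj/.
The consonants /w/, /d/, /t/, /j/ cannot be parsed into a legal (C)V(N) syllable (only a nasal (/m/, /n/, or /ŋ/) is licensed in coda position; onsets are limited to one consonant).
Each unlicensed consonant is deleted: /w/, /d/, /t/, /j/.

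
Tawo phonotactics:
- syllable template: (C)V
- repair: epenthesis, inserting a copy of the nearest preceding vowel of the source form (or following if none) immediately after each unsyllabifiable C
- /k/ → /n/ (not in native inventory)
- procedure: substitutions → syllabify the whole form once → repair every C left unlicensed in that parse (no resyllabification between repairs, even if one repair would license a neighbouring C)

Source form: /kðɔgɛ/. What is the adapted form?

nɔðɔgɛ

Substitution: /k/ → /n/, giving /nðɔgɛ/.
Under (C)V, the unsyllabifiable consonants are /n/ (no codas are permitted; onsets are limited to one consonant).
Epenthesis after each stranded consonant: /n/ → /nɔ/.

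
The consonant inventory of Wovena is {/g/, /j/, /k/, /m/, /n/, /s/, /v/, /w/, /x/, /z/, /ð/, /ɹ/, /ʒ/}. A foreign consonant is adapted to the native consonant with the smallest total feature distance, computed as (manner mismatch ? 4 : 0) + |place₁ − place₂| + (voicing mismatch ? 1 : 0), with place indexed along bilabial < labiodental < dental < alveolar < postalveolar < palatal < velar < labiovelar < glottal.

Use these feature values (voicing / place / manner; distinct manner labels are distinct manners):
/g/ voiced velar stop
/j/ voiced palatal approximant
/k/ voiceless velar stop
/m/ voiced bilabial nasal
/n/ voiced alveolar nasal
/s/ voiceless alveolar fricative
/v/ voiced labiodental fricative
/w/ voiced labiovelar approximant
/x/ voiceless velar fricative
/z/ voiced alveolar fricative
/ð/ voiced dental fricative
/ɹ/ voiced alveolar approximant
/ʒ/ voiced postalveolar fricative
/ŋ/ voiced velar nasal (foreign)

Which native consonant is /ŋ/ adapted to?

/n/ is closest: same manner (nasal), place distance 3 (velar→alveolar), same voicing; total 3. Next closest is /g/ at distance 4.

n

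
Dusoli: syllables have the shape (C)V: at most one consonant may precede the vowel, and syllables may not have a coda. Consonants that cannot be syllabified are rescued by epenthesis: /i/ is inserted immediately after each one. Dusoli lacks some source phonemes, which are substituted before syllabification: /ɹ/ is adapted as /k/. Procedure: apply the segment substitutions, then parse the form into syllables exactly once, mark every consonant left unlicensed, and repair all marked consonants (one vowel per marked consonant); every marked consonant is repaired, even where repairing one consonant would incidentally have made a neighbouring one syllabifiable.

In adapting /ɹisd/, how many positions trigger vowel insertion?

After substitution the input is /kisd/.
The unsyllabifiable consonants are /s/, /d/; each receives one epenthetic vowel.

2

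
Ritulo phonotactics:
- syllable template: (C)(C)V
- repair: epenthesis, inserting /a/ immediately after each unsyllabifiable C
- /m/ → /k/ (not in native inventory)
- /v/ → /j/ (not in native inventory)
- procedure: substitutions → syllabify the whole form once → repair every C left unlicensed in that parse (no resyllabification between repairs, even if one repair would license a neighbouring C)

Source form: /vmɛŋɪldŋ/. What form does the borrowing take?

jkɛŋɪladaŋa

Substitution: /v/ → /j/, /m/ → /k/, giving /jkɛŋɪldŋ/.
Under (C)(C)V, the unsyllabifiable consonants are /l/, /d/, /ŋ/ (no codas are permitted; onsets may contain at most 2 consonants).
Each unlicensed consonant becomes the onset of a new syllable: /l/ → /la/, /d/ → /da/, /ŋ/ → /ŋa/.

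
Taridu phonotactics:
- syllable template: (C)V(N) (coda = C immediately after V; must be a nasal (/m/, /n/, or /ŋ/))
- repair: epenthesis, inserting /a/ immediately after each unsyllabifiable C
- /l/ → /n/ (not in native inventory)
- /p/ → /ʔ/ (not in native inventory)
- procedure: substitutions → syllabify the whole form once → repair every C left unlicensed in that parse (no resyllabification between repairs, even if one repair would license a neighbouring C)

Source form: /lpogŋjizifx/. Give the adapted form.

Substitution: /l/ → /n/, /p/ → /ʔ/, giving /nʔogŋjizifx/.
Syllabifying with onset maximization leaves /n/, /g/, /ŋ/, /f/, /x/ stranded (only a nasal (/m/, /n/, or /ŋ/) is licensed in coda position; onsets are limited to one consonant).
Each unlicensed consonant becomes the onset of a new syllable: /n/ → /na/, /g/ → /ga/, /ŋ/ → /ŋa/, /f/ → /fa/, /x/ → /xa/.

naʔogaŋajizifaxa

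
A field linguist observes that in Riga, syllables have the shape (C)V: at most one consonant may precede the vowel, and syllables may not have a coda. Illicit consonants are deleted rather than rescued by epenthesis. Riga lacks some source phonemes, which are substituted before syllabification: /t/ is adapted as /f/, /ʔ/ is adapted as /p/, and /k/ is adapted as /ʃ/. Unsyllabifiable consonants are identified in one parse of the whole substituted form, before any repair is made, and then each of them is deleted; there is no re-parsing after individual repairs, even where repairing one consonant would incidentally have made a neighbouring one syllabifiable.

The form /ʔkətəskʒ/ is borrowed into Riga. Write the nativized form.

Substitution: /ʔ/ → /p/, /k/ → /ʃ/, /t/ → /f/, giving /pʃəfəsʃʒ/.
Under (C)V, the unsyllabifiable consonants are /p/, /s/, /ʃ/, /ʒ/ (no codas are permitted; onsets are limited to one consonant).
Deletion applies to /p/, /s/, /ʃ/, /ʒ/.

ʃəfə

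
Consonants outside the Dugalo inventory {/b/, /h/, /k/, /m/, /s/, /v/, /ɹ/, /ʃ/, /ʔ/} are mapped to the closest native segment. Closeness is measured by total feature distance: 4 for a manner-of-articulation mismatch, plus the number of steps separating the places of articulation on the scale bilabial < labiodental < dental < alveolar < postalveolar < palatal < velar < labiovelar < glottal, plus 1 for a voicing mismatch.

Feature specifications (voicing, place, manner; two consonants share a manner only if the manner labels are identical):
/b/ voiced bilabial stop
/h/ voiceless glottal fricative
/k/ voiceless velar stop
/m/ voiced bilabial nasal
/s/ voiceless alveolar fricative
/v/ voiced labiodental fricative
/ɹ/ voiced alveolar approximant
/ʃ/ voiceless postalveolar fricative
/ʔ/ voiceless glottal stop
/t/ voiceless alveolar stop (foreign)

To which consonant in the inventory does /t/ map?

/k/ is closest: same manner (stop), place distance 3 (alveolar→velar), same voicing; total 3. Next closest is /b/ at distance 4.

k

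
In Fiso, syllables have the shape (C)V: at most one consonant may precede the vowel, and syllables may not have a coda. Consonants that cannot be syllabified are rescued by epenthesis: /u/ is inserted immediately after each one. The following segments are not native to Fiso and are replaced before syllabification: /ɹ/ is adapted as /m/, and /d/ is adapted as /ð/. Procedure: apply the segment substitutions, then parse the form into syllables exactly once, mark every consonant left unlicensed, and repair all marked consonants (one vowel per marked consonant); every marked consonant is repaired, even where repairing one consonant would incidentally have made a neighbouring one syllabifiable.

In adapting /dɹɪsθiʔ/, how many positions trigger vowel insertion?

After substitution the input is /ðmɪsθiʔ/.
The unsyllabifiable consonants are /ð/, /s/, /ʔ/; each receives one epenthetic vowel.

3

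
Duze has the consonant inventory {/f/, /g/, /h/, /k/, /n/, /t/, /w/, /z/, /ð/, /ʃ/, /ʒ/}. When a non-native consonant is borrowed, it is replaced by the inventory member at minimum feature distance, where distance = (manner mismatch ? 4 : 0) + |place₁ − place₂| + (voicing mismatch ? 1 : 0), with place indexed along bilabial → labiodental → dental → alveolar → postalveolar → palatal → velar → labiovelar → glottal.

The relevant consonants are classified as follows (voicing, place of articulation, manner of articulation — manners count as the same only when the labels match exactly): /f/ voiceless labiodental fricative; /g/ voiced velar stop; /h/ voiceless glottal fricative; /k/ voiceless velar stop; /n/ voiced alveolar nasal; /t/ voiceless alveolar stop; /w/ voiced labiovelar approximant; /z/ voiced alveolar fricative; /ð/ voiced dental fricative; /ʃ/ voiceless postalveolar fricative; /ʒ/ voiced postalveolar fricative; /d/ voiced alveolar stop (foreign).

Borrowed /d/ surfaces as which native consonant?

t

/t/ is closest: same manner (stop), place distance 0 (alveolar→alveolar), voicing differs (+1); total 1. Next closest is /g/ at distance 3.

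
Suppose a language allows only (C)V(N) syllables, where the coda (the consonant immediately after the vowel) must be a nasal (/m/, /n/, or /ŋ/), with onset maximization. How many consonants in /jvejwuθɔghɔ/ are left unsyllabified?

3

Under (C)V(N), the unsyllabifiable consonants are /j/, /j/, /g/ (only a nasal (/m/, /n/, or /ŋ/) is licensed in coda position; onsets are limited to one consonant).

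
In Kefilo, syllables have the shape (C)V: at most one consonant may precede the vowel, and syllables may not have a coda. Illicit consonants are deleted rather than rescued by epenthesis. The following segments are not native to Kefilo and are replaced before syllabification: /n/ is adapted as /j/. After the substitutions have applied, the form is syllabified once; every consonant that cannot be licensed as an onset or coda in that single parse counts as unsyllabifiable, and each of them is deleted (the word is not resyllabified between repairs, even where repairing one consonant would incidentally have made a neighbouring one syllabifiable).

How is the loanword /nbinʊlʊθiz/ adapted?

Substitution: /n/ → /j/, giving /jbijʊlʊθiz/.
Syllabifying with onset maximization leaves /j/, /z/ stranded (no codas are permitted; onsets are limited to one consonant).
Deleting the stranded consonants removes /j/, /z/.

bijʊlʊθi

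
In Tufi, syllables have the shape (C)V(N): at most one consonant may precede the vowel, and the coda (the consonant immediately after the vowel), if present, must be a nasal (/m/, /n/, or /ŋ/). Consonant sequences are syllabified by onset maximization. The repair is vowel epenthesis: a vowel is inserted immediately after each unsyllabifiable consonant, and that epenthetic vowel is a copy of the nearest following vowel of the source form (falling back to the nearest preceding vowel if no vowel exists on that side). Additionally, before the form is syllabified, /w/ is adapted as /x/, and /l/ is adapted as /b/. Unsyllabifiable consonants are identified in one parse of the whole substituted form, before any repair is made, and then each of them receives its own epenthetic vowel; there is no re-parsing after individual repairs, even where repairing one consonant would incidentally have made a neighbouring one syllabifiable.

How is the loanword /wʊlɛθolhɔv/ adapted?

Substitution: /w/ → /x/, /l/ → /b/, giving /xʊbɛθobhɔv/.
Syllabifying with onset maximization leaves /b/, /v/ stranded (only a nasal (/m/, /n/, or /ŋ/) is licensed in coda position; onsets are limited to one consonant).
Each unlicensed consonant becomes the onset of a new syllable: /b/ → /bɔ/, /v/ → /vɔ/.

xʊbɛθobɔhɔvɔ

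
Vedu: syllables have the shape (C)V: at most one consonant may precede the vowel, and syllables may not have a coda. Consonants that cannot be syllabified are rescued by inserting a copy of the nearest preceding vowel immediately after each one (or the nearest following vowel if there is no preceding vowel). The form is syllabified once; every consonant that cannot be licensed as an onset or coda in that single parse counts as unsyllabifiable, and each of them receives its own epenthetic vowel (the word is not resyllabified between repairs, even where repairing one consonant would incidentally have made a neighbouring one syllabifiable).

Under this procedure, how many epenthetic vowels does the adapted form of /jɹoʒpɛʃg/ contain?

The unsyllabifiable consonants are /j/, /ʒ/, /ʃ/, /g/; each receives one epenthetic vowel.

4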